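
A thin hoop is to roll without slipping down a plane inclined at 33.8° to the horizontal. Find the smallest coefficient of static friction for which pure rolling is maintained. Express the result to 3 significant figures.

Here I = MR², so the shape factor k = I/(MR²) = 1.
Along the incline Mg sinθ − f = Ma, and torque about the center fR = Iα = kMR²(a/R) gives f = kMa.
These give a = g sinθ/(1+k) and the required friction f = kMg sinθ/(1+k).
With N = Mg cosθ, the no-slip condition f ≤ μN gives μ_min = f/N = k tanθ/(1+k).
μ_min = 1 × tan33.8° / 2 ≈ 0.335.

μ_min ≈ 0.335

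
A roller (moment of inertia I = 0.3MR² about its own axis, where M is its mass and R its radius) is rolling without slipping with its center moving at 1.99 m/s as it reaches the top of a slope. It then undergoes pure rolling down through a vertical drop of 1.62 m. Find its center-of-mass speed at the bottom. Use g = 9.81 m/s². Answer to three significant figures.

v ≈ 5.33 m/s

Here I = 0.3MR², so the shape factor k = I/(MR²) = 0.3.
Since it rolls without slipping, ω = v/R and KE = ½Mv² + ½Iω² = ½(1+k)Mv² = (13/20)Mv².
Energy conservation: (13/20)Mv₀² + Mgh = (13/20)Mv², so v² = v₀² + 2gh/(1+k).
v = √(1.99² + 2×9.81×1.62/1.3) = √28.41 ≈ 5.33 m/s.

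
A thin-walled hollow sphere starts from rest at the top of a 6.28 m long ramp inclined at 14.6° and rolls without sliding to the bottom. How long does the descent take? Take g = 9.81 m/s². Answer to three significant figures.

Here I = (2/3)MR², so the shape factor k = I/(MR²) = 2/3.
Along the incline Mg sinθ − f = Ma, and torque about the center fR = Iα = kMR²(a/R) gives f = kMa.
Hence a = g sinθ/(1+k) = 9.81×sin14.6°/1.667 = 1.484 m/s².
Starting from rest, L = ½at², so t = √(2L/a) = √(2×6.28/1.484) ≈ 2.91 s.

t ≈ 2.91 s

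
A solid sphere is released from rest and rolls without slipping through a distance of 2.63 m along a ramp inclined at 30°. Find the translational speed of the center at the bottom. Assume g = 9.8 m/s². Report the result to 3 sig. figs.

v ≈ 4.29 m/s

With I = (2/5)MR², the ratio k = I/(MR²) is 0.4.
Since it rolls without slipping, ω = v/R and KE = ½Mv² + ½Iω² = ½(1+k)Mv² = (7/10)Mv².
The vertical drop is h = L sinθ = 2.63 × sin30° = 1.315 m.
Setting Mgh = (7/10)Mv² gives v = √(2gh/(1+k)) = √(2·9.8·1.315/1.4) ≈ 4.29 m/s.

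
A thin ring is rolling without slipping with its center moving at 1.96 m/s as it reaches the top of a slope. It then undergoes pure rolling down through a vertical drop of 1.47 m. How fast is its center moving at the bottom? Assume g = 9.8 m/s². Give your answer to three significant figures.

Here I = MR², so the shape factor k = I/(MR²) = 1.
Rolling without slipping gives ω = v/R, so the total kinetic energy is ½Mv² + ½Iω² = ½(1+k)Mv² = Mv².
Energy conservation: Mv₀² + Mgh = Mv², so v² = v₀² + 2gh/(1+k).
v = √(1.96² + 2×9.8×1.47/2) = √18.25 ≈ 4.27 m/s.

v ≈ 4.27 m/s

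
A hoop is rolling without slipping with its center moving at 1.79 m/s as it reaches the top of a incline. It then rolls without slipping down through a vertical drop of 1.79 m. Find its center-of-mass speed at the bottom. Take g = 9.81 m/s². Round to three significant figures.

Here I = MR², so the shape factor k = I/(MR²) = 1.
The rolling condition ω = v/R makes the rotational term ½I(v/R)² = ½kMv², so KE_total = ½(1+k)Mv² = Mv².
Energy conservation: Mv₀² + Mgh = Mv², so v² = v₀² + 2gh/(1+k).
v = √(1.79² + 2×9.81×1.79/2) = √20.76 ≈ 4.56 m/s.

v ≈ 4.56 m/s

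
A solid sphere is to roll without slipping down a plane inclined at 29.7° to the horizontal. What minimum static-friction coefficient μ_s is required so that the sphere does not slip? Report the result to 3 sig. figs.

μ_min ≈ 0.163

The moment of inertia is (2/5)MR², giving k ≡ I/(MR²) = 0.4.
Newton's second law down the slope: Mg sinθ − f = Ma. The torque equation fR = Iα (with α = a/R) gives f = kMa.
These give a = g sinθ/(1+k) and the required friction f = kMg sinθ/(1+k).
With N = Mg cosθ, the no-slip condition f ≤ μN gives μ_min = f/N = k tanθ/(1+k).
μ_min = 0.4 × tan29.7° / 1.4 ≈ 0.163.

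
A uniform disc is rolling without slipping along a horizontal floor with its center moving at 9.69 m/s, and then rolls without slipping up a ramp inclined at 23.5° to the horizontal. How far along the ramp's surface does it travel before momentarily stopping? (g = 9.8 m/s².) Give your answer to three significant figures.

d ≈ 18.0 m

For this body I = (1/2)MR², i.e. k = I/(MR²) = 0.5.
Rolling without slipping gives ω = v/R, so the total kinetic energy is ½Mv² + ½Iω² = ½(1+k)Mv² = (3/4)Mv².
Setting this equal to Mgh gives the vertical rise h = (1+k)v₀²/(2g) = 1.5×9.69²/(2×9.8) = 7.186 m.
Along the incline, d = h/sinθ = 7.186/sin23.5° ≈ 18.0 m.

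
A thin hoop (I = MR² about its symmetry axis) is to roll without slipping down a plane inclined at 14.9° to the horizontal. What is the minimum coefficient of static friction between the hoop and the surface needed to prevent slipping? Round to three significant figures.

μ_min ≈ 0.133

With I = MR², the ratio k = I/(MR²) is 1.
Along the incline Mg sinθ − f = Ma, and torque about the center fR = Iα = kMR²(a/R) gives f = kMa.
These give a = g sinθ/(1+k) and the required friction f = kMg sinθ/(1+k).
With N = Mg cosθ, the no-slip condition f ≤ μN gives μ_min = f/N = k tanθ/(1+k).
μ_min = 1 × tan14.9° / 2 ≈ 0.133.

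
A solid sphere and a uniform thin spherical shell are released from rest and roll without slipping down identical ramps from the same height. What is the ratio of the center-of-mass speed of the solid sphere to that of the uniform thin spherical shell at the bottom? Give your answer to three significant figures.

Each satisfies Mgh = ½(1+k)Mv² with k = I/(MR²), so v ∝ 1/√(1+k).
For the solid sphere k = 0.4; for the uniform thin spherical shell k = 2/3.
v₁/v₂ = √((1+k₂)/(1+k₁)) = √(1.667/1.4) ≈ 1.09.

v_ratio ≈ 1.09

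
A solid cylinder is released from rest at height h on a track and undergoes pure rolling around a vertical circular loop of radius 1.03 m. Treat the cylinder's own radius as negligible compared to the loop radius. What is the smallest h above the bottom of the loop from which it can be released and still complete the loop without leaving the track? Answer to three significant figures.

Here I = (1/2)MR², so the shape factor k = I/(MR²) = 0.5.
At the top of the loop, the minimum-contact condition is Mg = Mv_top²/r, so v_top² = gr.
With ω = v/R, the kinetic energy at speed v is ½(1+k)Mv² = (3/4)Mv².
Energy conservation from release (height h) to the top (height 2r): Mgh = Mg(2r) + (3/4)M·gr.
Thus h_min = 2r + (1+k)r/2 = r(2 + 1.5/2) = 1.03 × 2.75 ≈ 2.83 m.

h_min ≈ 2.83 m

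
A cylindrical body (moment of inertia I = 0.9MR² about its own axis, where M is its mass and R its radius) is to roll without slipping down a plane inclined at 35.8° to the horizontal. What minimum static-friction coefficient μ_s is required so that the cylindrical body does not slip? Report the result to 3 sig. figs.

For this body I = 0.9MR², i.e. k = I/(MR²) = 0.9.
Newton's second law down the slope: Mg sinθ − f = Ma. The torque equation fR = Iα (with α = a/R) gives f = kMa.
These give a = g sinθ/(1+k) and the required friction f = kMg sinθ/(1+k).
With N = Mg cosθ, the no-slip condition f ≤ μN gives μ_min = f/N = k tanθ/(1+k).
μ_min = 0.9 × tan35.8° / 1.9 ≈ 0.342.

μ_min ≈ 0.342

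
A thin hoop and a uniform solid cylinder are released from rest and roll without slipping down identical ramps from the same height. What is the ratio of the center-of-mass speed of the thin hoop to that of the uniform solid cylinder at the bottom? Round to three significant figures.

v_ratio ≈ 0.866

Each satisfies Mgh = ½(1+k)Mv² with k = I/(MR²), so v ∝ 1/√(1+k).
For the thin hoop k = 1; for the uniform solid cylinder k = 0.5.
v₁/v₂ = √((1+k₂)/(1+k₁)) = √(1.5/2) ≈ 0.866.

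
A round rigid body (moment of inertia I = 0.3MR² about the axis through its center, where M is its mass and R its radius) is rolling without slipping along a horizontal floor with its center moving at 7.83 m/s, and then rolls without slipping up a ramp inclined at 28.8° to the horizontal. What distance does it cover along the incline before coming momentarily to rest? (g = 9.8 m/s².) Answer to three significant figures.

d ≈ 8.44 m

With I = 0.3MR², the ratio k = I/(MR²) is 0.3.
Pure rolling means v = ωR; then KE = ½Mv² + ½I(v/R)² = ½(1+k)Mv² = (13/20)Mv².
Setting this equal to Mgh gives the vertical rise h = (1+k)v₀²/(2g) = 1.3×7.83²/(2×9.8) = 4.066 m.
Along the incline, d = h/sinθ = 4.066/sin28.8° ≈ 8.44 m.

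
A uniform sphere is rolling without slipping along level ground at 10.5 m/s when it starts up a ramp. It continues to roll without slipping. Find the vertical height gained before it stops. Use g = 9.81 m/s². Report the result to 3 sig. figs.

h ≈ 7.87 m

Here I = (2/5)MR², so the shape factor k = I/(MR²) = 0.4.
Pure rolling means v = ωR; then KE = ½Mv² + ½I(v/R)² = ½(1+k)Mv² = (7/10)Mv².
At the top the kinetic energy is zero, so (7/10)Mv₀² = Mgh.
Thus h = (1+k)v₀²/(2g) = 1.4 × 10.5² / (2 × 9.81) ≈ 7.87 m.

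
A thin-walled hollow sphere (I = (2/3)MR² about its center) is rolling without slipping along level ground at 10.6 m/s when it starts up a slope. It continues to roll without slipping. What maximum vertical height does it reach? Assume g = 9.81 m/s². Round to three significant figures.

For this body I = (2/3)MR², i.e. k = I/(MR²) = 2/3.
Rolling without slipping gives ω = v/R, so the total kinetic energy is ½Mv² + ½Iω² = ½(1+k)Mv² = (5/6)Mv².
At the top the kinetic energy is zero, so (5/6)Mv₀² = Mgh.
Thus h = (1+k)v₀²/(2g) = 1.667 × 10.6² / (2 × 9.81) ≈ 9.54 m.

h ≈ 9.54 m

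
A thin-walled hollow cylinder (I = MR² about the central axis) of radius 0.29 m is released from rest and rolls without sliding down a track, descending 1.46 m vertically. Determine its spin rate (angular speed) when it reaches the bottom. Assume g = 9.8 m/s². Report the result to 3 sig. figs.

ω ≈ 13.0 rad/s

With I = MR², the ratio k = I/(MR²) is 1.
Rolling without slipping gives ω = v/R, so the total kinetic energy is ½Mv² + ½Iω² = ½(1+k)Mv² = Mv².
Energy conservation Mgh = ½(1+k)Mv² gives v = √(2gh/(1+k)) = √(2 × 9.8 × 1.46 / 2) = 3.783 m/s.
The angular speed follows from ω = v/R = 3.783/0.29 ≈ 13.0 rad/s.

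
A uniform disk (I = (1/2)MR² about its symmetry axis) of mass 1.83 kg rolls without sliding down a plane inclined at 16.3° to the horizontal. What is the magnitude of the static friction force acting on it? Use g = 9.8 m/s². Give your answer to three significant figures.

With I = (1/2)MR², the ratio k = I/(MR²) is 0.5.
Along the incline Mg sinθ − f = Ma, and torque about the center fR = Iα = kMR²(a/R) gives f = kMa.
Combining, a = g sinθ/(1+k) and f = kMa = kMg sinθ/(1+k).
f = 0.5 × 1.83 × 9.8 × sin16.3° / 1.5 ≈ 1.68 N.

f ≈ 1.68 N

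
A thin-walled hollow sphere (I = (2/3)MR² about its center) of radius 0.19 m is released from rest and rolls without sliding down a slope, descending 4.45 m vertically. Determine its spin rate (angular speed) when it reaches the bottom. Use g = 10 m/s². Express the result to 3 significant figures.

ω ≈ 38.5 rad/s

For this body I = (2/3)MR², i.e. k = I/(MR²) = 2/3.
Since it rolls without slipping, ω = v/R and KE = ½Mv² + ½Iω² = ½(1+k)Mv² = (5/6)Mv².
Energy conservation Mgh = ½(1+k)Mv² gives v = √(2gh/(1+k)) = √(2 × 10 × 4.45 / 1.667) = 7.308 m/s.
The angular speed follows from ω = v/R = 7.308/0.19 ≈ 38.5 rad/s.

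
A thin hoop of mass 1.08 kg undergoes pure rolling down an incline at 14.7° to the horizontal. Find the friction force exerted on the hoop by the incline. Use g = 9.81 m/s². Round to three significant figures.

f ≈ 1.34 N

For this body I = MR², i.e. k = I/(MR²) = 1.
Newton's second law down the slope: Mg sinθ − f = Ma. The torque equation fR = Iα (with α = a/R) gives f = kMa.
Combining, a = g sinθ/(1+k) and f = kMa = kMg sinθ/(1+k).
f = 1 × 1.08 × 9.81 × sin14.7° / 2 ≈ 1.34 N.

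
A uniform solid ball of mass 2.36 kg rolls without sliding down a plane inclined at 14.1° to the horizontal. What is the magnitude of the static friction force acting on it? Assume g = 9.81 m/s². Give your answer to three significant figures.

f ≈ 1.61 N

The moment of inertia is (2/5)MR², giving k ≡ I/(MR²) = 0.4.
Along the incline Mg sinθ − f = Ma, and torque about the center fR = Iα = kMR²(a/R) gives f = kMa.
Combining, a = g sinθ/(1+k) and f = kMa = kMg sinθ/(1+k).
f = 0.4 × 2.36 × 9.81 × sin14.1° / 1.4 ≈ 1.61 N.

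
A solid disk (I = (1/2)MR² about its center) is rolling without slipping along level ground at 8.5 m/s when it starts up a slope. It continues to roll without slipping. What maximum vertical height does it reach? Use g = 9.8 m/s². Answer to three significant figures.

h ≈ 5.53 m

The moment of inertia is (1/2)MR², giving k ≡ I/(MR²) = 0.5.
The rolling condition ω = v/R makes the rotational term ½I(v/R)² = ½kMv², so KE_total = ½(1+k)Mv² = (3/4)Mv².
All of this converts to potential energy at the highest point: (3/4)Mv₀² = Mgh.
Thus h = (1+k)v₀²/(2g) = 1.5 × 8.5² / (2 × 9.8) ≈ 5.53 m.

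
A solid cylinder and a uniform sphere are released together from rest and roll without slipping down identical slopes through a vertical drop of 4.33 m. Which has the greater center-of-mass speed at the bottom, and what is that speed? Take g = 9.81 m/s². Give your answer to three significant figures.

For rolling without slipping, Mgh = ½(1+k)Mv² where k = I/(MR²), so v = √(2gh/(1+k)).
Solid cylinder: k = 0.5, giving v = √(2×9.81×4.33/1.5) = 7.526 m/s.
Uniform sphere: k = 0.4, giving v = √(2×9.81×4.33/1.4) = 7.79 m/s.
The smaller k wins: the uniform sphere, at ≈ 7.79 m/s.

the uniform sphere, at v ≈ 7.79 m/s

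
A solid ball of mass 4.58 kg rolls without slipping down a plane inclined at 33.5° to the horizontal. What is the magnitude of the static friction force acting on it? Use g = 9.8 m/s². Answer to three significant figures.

f ≈ 7.08 N

With I = (2/5)MR², the ratio k = I/(MR²) is 0.4.
Along the incline Mg sinθ − f = Ma, and torque about the center fR = Iα = kMR²(a/R) gives f = kMa.
Combining, a = g sinθ/(1+k) and f = kMa = kMg sinθ/(1+k).
f = 0.4 × 4.58 × 9.8 × sin33.5° / 1.4 ≈ 7.08 N.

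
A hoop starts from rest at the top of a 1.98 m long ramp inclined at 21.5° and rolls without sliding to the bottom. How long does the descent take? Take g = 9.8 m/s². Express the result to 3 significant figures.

For this body I = MR², i.e. k = I/(MR²) = 1.
Along the incline Mg sinθ − f = Ma, and torque about the center fR = Iα = kMR²(a/R) gives f = kMa.
Hence a = g sinθ/(1+k) = 9.8×sin21.5°/2 = 1.796 m/s².
With constant a from rest, t = √(2L/a) = √(2·1.98/1.796) ≈ 1.48 s.

t ≈ 1.48 s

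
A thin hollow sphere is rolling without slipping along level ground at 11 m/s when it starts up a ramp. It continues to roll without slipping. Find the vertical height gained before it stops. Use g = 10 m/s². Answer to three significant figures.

With I = (2/3)MR², the ratio k = I/(MR²) is 2/3.
Since it rolls without slipping, ω = v/R and KE = ½Mv² + ½Iω² = ½(1+k)Mv² = (5/6)Mv².
At the top the kinetic energy is zero, so (5/6)Mv₀² = Mgh.
Thus h = (1+k)v₀²/(2g) = 1.667 × 11² / (2 × 10) ≈ 10.1 m.

h ≈ 10.1 m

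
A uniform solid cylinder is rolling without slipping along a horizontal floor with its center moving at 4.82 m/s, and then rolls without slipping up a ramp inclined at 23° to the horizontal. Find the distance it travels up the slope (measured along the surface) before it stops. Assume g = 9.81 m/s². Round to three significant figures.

Here I = (1/2)MR², so the shape factor k = I/(MR²) = 0.5.
The rolling condition ω = v/R makes the rotational term ½I(v/R)² = ½kMv², so KE_total = ½(1+k)Mv² = (3/4)Mv².
Setting this equal to Mgh gives the vertical rise h = (1+k)v₀²/(2g) = 1.5×4.82²/(2×9.81) = 1.776 m.
Along the incline, d = h/sinθ = 1.776/sin23° ≈ 4.55 m.

d ≈ 4.55 m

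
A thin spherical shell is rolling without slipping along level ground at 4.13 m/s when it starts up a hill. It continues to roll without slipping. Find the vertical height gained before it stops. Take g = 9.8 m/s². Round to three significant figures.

With I = (2/3)MR², the ratio k = I/(MR²) is 2/3.
Since it rolls without slipping, ω = v/R and KE = ½Mv² + ½Iω² = ½(1+k)Mv² = (5/6)Mv².
At the top the kinetic energy is zero, so (5/6)Mv₀² = Mgh.
Thus h = (1+k)v₀²/(2g) = 1.667 × 4.13² / (2 × 9.8) ≈ 1.45 m.

h ≈ 1.45 m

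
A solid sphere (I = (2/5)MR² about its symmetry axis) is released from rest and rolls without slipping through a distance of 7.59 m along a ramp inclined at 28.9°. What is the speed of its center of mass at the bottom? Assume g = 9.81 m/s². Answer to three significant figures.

v ≈ 7.17 m/s

Here I = (2/5)MR², so the shape factor k = I/(MR²) = 0.4.
Since it rolls without slipping, ω = v/R and KE = ½Mv² + ½Iω² = ½(1+k)Mv² = (7/10)Mv².
The vertical drop is h = L sinθ = 7.59 × sin28.9° = 3.668 m.
Energy conservation: Mgh = (7/10)Mv², so v = √(2gh/(1+k)) = √(2 × 9.81 × 3.668 / 1.4) ≈ 7.17 m/s.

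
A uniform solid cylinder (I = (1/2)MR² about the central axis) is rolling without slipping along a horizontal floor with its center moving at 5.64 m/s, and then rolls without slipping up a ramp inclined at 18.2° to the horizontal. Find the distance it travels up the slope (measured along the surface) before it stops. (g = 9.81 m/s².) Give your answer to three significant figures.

d ≈ 7.79 m

The moment of inertia is (1/2)MR², giving k ≡ I/(MR²) = 0.5.
Pure rolling means v = ωR; then KE = ½Mv² + ½I(v/R)² = ½(1+k)Mv² = (3/4)Mv².
Setting this equal to Mgh gives the vertical rise h = (1+k)v₀²/(2g) = 1.5×5.64²/(2×9.81) = 2.432 m.
The distance along the slope is d = h/sinθ = 2.432/sin18.2° ≈ 7.79 m.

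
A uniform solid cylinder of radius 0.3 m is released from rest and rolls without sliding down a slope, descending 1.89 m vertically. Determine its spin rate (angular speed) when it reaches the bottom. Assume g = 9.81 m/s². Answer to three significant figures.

ω ≈ 16.6 rad/s

The moment of inertia is (1/2)MR², giving k ≡ I/(MR²) = 0.5.
Since it rolls without slipping, ω = v/R and KE = ½Mv² + ½Iω² = ½(1+k)Mv² = (3/4)Mv².
Energy conservation Mgh = ½(1+k)Mv² gives v = √(2gh/(1+k)) = √(2 × 9.81 × 1.89 / 1.5) = 4.972 m/s.
Then ω = v/R = 4.972 / 0.3 ≈ 16.6 rad/s.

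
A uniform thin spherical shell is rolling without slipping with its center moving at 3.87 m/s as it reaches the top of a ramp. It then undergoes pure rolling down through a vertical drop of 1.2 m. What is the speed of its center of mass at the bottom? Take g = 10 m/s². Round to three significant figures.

v ≈ 5.42 m/s

Here I = (2/3)MR², so the shape factor k = I/(MR²) = 2/3.
The rolling condition ω = v/R makes the rotational term ½I(v/R)² = ½kMv², so KE_total = ½(1+k)Mv² = (5/6)Mv².
Conserving energy between top and bottom: (5/6)Mv² = (5/6)Mv₀² + Mgh, hence v² = v₀² + 2gh/(1+k).
v = √(3.87² + 2×10×1.2/1.667) = √29.38 ≈ 5.42 m/s.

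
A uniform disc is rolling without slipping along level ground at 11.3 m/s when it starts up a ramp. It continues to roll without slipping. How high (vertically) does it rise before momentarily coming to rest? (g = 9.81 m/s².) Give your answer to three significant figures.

h ≈ 9.76 m

Here I = (1/2)MR², so the shape factor k = I/(MR²) = 0.5.
Rolling without slipping gives ω = v/R, so the total kinetic energy is ½Mv² + ½Iω² = ½(1+k)Mv² = (3/4)Mv².
All of this converts to potential energy at the highest point: (3/4)Mv₀² = Mgh.
Thus h = (1+k)v₀²/(2g) = 1.5 × 11.3² / (2 × 9.81) ≈ 9.76 m.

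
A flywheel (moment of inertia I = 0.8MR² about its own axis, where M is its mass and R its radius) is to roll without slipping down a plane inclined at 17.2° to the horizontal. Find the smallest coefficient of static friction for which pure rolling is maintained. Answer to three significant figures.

μ_min ≈ 0.138

The moment of inertia is 0.8MR², giving k ≡ I/(MR²) = 0.8.
Translational: Mg sinθ − f = Ma. Rotational about the CM: fR = Iα = kMRa, so f = kMa.
These give a = g sinθ/(1+k) and the required friction f = kMg sinθ/(1+k).
The normal force is N = Mg cosθ, so μ_min = f/N = k tanθ/(1+k).
μ_min = 0.8 × tan17.2° / 1.8 ≈ 0.138.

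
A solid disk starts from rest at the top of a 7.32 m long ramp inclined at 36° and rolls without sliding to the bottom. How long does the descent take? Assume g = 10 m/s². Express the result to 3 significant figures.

Here I = (1/2)MR², so the shape factor k = I/(MR²) = 0.5.
Newton's second law down the slope: Mg sinθ − f = Ma. The torque equation fR = Iα (with α = a/R) gives f = kMa.
Hence a = g sinθ/(1+k) = 10×sin36°/1.5 = 3.919 m/s².
Starting from rest, L = ½at², so t = √(2L/a) = √(2×7.32/3.919) ≈ 1.93 s.

t ≈ 1.93 s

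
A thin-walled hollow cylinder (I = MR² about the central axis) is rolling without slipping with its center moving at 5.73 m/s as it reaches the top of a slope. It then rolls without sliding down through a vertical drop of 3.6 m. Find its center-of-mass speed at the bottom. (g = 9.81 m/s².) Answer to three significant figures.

v ≈ 8.26 m/s

For this body I = MR², i.e. k = I/(MR²) = 1.
The rolling condition ω = v/R makes the rotational term ½I(v/R)² = ½kMv², so KE_total = ½(1+k)Mv² = Mv².
Conserving energy between top and bottom: Mv² = Mv₀² + Mgh, hence v² = v₀² + 2gh/(1+k).
v = √(5.73² + 2×9.81×3.6/2) = √68.15 ≈ 8.26 m/s.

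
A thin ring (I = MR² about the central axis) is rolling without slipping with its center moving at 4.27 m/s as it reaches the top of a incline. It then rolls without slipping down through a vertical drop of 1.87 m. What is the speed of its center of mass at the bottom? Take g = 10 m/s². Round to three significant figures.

v ≈ 6.08 m/s

The moment of inertia is MR², giving k ≡ I/(MR²) = 1.
The rolling condition ω = v/R makes the rotational term ½I(v/R)² = ½kMv², so KE_total = ½(1+k)Mv² = Mv².
Conserving energy between top and bottom: Mv² = Mv₀² + Mgh, hence v² = v₀² + 2gh/(1+k).
v = √(4.27² + 2×10×1.87/2) = √36.93 ≈ 6.08 m/s.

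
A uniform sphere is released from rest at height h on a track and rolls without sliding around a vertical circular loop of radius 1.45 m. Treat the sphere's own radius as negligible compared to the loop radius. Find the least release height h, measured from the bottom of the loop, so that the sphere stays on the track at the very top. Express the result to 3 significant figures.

h_min ≈ 3.92 m

For this body I = (2/5)MR², i.e. k = I/(MR²) = 0.4.
At the top of the loop, the minimum-contact condition is Mg = Mv_top²/r, so v_top² = gr.
With ω = v/R, the kinetic energy at speed v is ½(1+k)Mv² = (7/10)Mv².
Energy conservation from release (height h) to the top (height 2r): Mgh = Mg(2r) + (7/10)M·gr.
Thus h_min = 2r + (1+k)r/2 = r(2 + 1.4/2) = 1.45 × 2.7 ≈ 3.92 m.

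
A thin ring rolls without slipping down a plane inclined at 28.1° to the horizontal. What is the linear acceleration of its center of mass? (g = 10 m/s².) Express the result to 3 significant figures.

a ≈ 2.36 m/s²

For this body I = MR², i.e. k = I/(MR²) = 1.
Newton's second law down the slope: Mg sinθ − f = Ma. The torque equation fR = Iα (with α = a/R) gives f = kMa.
Eliminating f: Mg sinθ = (1+k)Ma, so a = g sinθ/(1+k) = 10 × sin28.1° / 2 ≈ 2.36 m/s².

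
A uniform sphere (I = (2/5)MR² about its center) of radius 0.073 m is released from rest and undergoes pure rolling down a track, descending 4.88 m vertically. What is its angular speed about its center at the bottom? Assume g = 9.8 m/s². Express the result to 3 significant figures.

ω ≈ 113 rad/s

For this body I = (2/5)MR², i.e. k = I/(MR²) = 0.4.
The rolling condition ω = v/R makes the rotational term ½I(v/R)² = ½kMv², so KE_total = ½(1+k)Mv² = (7/10)Mv².
Energy conservation Mgh = ½(1+k)Mv² gives v = √(2gh/(1+k)) = √(2 × 9.8 × 4.88 / 1.4) = 8.266 m/s.
Then ω = v/R = 8.266 / 0.073 ≈ 113 rad/s.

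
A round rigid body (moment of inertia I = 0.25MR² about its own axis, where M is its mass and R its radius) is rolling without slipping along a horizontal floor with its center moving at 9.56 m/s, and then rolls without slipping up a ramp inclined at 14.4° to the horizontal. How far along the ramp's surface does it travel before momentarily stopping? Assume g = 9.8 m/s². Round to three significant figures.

With I = 0.25MR², the ratio k = I/(MR²) is 0.25.
The rolling condition ω = v/R makes the rotational term ½I(v/R)² = ½kMv², so KE_total = ½(1+k)Mv² = (5/8)Mv².
Setting this equal to Mgh gives the vertical rise h = (1+k)v₀²/(2g) = 1.25×9.56²/(2×9.8) = 5.829 m.
The distance along the slope is d = h/sinθ = 5.829/sin14.4° ≈ 23.4 m.

d ≈ 23.4 m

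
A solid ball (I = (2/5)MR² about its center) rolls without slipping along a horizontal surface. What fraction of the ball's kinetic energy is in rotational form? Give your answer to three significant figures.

The moment of inertia is (2/5)MR², giving k ≡ I/(MR²) = 0.4.
With ω = v/R, KE_trans = ½Mv² and KE_rot = ½Iω² = ½kMv², so KE_total = ½(1+k)Mv².
The rotational fraction is therefore k/(1+k) = 0.4/1.4 ≈ 0.286.

fraction ≈ 0.286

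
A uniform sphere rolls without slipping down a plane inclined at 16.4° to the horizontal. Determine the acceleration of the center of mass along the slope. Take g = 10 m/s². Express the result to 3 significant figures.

a ≈ 2.02 m/s²

With I = (2/5)MR², the ratio k = I/(MR²) is 0.4.
Along the incline Mg sinθ − f = Ma, and torque about the center fR = Iα = kMR²(a/R) gives f = kMa.
Eliminating f: Mg sinθ = (1+k)Ma, so a = g sinθ/(1+k) = 10 × sin16.4° / 1.4 ≈ 2.02 m/s².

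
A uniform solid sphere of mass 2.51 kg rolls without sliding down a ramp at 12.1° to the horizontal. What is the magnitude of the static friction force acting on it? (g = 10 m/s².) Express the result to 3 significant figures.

The moment of inertia is (2/5)MR², giving k ≡ I/(MR²) = 0.4.
Along the incline Mg sinθ − f = Ma, and torque about the center fR = Iα = kMR²(a/R) gives f = kMa.
Combining, a = g sinθ/(1+k) and f = kMa = kMg sinθ/(1+k).
f = 0.4 × 2.51 × 10 × sin12.1° / 1.4 ≈ 1.50 N.

f ≈ 1.50 N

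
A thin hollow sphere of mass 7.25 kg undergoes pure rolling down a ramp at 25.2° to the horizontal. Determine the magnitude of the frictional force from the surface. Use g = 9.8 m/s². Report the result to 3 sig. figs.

f ≈ 12.1 N

For this body I = (2/3)MR², i.e. k = I/(MR²) = 2/3.
Translational: Mg sinθ − f = Ma. Rotational about the CM: fR = Iα = kMRa, so f = kMa.
Combining, a = g sinθ/(1+k) and f = kMa = kMg sinθ/(1+k).
f = (2/3) × 7.25 × 9.8 × sin25.2° / 1.667 ≈ 12.1 N.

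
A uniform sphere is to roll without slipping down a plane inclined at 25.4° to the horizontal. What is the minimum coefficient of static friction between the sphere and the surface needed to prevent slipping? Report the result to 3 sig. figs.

μ_min ≈ 0.136

With I = (2/5)MR², the ratio k = I/(MR²) is 0.4.
Along the incline Mg sinθ − f = Ma, and torque about the center fR = Iα = kMR²(a/R) gives f = kMa.
These give a = g sinθ/(1+k) and the required friction f = kMg sinθ/(1+k).
The normal force is N = Mg cosθ, so μ_min = f/N = k tanθ/(1+k).
μ_min = 0.4 × tan25.4° / 1.4 ≈ 0.136.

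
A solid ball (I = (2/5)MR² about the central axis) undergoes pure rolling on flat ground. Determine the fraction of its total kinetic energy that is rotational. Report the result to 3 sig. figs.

fraction ≈ 0.286

Here I = (2/5)MR², so the shape factor k = I/(MR²) = 0.4.
Since ω = v/R, the translational part is ½Mv² and the rotational part is ½I(v/R)² = ½kMv²; the total is ½(1+k)Mv².
The rotational fraction is therefore k/(1+k) = 0.4/1.4 ≈ 0.286.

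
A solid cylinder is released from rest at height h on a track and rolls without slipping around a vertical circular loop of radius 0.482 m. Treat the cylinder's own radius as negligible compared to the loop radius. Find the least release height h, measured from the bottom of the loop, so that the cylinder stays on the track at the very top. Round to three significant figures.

h_min ≈ 1.33 m

Here I = (1/2)MR², so the shape factor k = I/(MR²) = 0.5.
At the top, contact is just lost when gravity alone supplies the centripetal force: Mg = Mv_top²/r, i.e. v_top² = gr.
With ω = v/R, the kinetic energy at speed v is ½(1+k)Mv² = (3/4)Mv².
Energy conservation from release (height h) to the top (height 2r): Mgh = Mg(2r) + (3/4)M·gr.
Thus h_min = 2r + (1+k)r/2 = r(2 + 1.5/2) = 0.482 × 2.75 ≈ 1.33 m.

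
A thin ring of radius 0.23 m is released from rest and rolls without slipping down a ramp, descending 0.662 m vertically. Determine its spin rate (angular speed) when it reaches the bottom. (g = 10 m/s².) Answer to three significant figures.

ω ≈ 11.2 rad/s

With I = MR², the ratio k = I/(MR²) is 1.
Since it rolls without slipping, ω = v/R and KE = ½Mv² + ½Iω² = ½(1+k)Mv² = Mv².
Energy conservation Mgh = ½(1+k)Mv² gives v = √(2gh/(1+k)) = √(2 × 10 × 0.662 / 2) = 2.573 m/s.
The angular speed follows from ω = v/R = 2.573/0.23 ≈ 11.2 rad/s.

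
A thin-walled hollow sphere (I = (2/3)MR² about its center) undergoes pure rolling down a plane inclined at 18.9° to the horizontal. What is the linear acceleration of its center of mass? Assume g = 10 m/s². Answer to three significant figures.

a ≈ 1.94 m/s²

With I = (2/3)MR², the ratio k = I/(MR²) is 2/3.
Newton's second law down the slope: Mg sinθ − f = Ma. The torque equation fR = Iα (with α = a/R) gives f = kMa.
Eliminating f: Mg sinθ = (1+k)Ma, so a = g sinθ/(1+k) = 10 × sin18.9° / 1.667 ≈ 1.94 m/s².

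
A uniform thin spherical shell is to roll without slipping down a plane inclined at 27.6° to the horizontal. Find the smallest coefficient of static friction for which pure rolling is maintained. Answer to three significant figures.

μ_min ≈ 0.209

For this body I = (2/3)MR², i.e. k = I/(MR²) = 2/3.
Along the incline Mg sinθ − f = Ma, and torque about the center fR = Iα = kMR²(a/R) gives f = kMa.
These give a = g sinθ/(1+k) and the required friction f = kMg sinθ/(1+k).
With N = Mg cosθ, the no-slip condition f ≤ μN gives μ_min = f/N = k tanθ/(1+k).
μ_min = (2/3) × tan27.6° / 1.667 ≈ 0.209.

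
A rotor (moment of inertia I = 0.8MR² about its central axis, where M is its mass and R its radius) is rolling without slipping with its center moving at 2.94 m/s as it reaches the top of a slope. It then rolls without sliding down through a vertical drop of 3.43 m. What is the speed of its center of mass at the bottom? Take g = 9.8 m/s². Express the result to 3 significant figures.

v ≈ 6.78 m/s

With I = 0.8MR², the ratio k = I/(MR²) is 0.8.
Pure rolling means v = ωR; then KE = ½Mv² + ½I(v/R)² = ½(1+k)Mv² = (9/10)Mv².
Energy conservation: (9/10)Mv₀² + Mgh = (9/10)Mv², so v² = v₀² + 2gh/(1+k).
v = √(2.94² + 2×9.8×3.43/1.8) = √45.99 ≈ 6.78 m/s.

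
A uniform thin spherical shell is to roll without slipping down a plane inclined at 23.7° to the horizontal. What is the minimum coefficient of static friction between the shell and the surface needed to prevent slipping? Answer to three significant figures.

μ_min ≈ 0.176

The moment of inertia is (2/3)MR², giving k ≡ I/(MR²) = 2/3.
Newton's second law down the slope: Mg sinθ − f = Ma. The torque equation fR = Iα (with α = a/R) gives f = kMa.
These give a = g sinθ/(1+k) and the required friction f = kMg sinθ/(1+k).
The normal force is N = Mg cosθ, so μ_min = f/N = k tanθ/(1+k).
μ_min = (2/3) × tan23.7° / 1.667 ≈ 0.176.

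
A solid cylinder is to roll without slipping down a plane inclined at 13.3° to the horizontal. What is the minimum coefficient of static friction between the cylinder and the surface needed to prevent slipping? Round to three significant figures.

With I = (1/2)MR², the ratio k = I/(MR²) is 0.5.
Translational: Mg sinθ − f = Ma. Rotational about the CM: fR = Iα = kMRa, so f = kMa.
These give a = g sinθ/(1+k) and the required friction f = kMg sinθ/(1+k).
The normal force is N = Mg cosθ, so μ_min = f/N = k tanθ/(1+k).
μ_min = 0.5 × tan13.3° / 1.5 ≈ 0.0788.

μ_min ≈ 0.0788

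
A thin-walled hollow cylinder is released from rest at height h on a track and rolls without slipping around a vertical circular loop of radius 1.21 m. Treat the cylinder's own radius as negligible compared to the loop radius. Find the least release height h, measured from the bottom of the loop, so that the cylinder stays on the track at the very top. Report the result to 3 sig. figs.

With I = MR², the ratio k = I/(MR²) is 1.
At the top, contact is just lost when gravity alone supplies the centripetal force: Mg = Mv_top²/r, i.e. v_top² = gr.
With ω = v/R, the kinetic energy at speed v is ½(1+k)Mv² = Mv².
Energy conservation from release (height h) to the top (height 2r): Mgh = Mg(2r) + M·gr.
Thus h_min = 2r + (1+k)r/2 = r(2 + 2/2) = 1.21 × 3 ≈ 3.63 m.

h_min ≈ 3.63 m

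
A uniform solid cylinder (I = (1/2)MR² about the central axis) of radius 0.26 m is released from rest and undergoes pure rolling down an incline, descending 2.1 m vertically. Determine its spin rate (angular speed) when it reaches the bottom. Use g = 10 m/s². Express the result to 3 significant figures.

ω ≈ 20.4 rad/s

The moment of inertia is (1/2)MR², giving k ≡ I/(MR²) = 0.5.
The rolling condition ω = v/R makes the rotational term ½I(v/R)² = ½kMv², so KE_total = ½(1+k)Mv² = (3/4)Mv².
Energy conservation Mgh = ½(1+k)Mv² gives v = √(2gh/(1+k)) = √(2 × 10 × 2.1 / 1.5) = 5.292 m/s.
The angular speed follows from ω = v/R = 5.292/0.26 ≈ 20.4 rad/s.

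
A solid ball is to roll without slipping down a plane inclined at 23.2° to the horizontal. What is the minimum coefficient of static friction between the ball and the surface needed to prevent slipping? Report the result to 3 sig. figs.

μ_min ≈ 0.122

For this body I = (2/5)MR², i.e. k = I/(MR²) = 0.4.
Newton's second law down the slope: Mg sinθ − f = Ma. The torque equation fR = Iα (with α = a/R) gives f = kMa.
These give a = g sinθ/(1+k) and the required friction f = kMg sinθ/(1+k).
The normal force is N = Mg cosθ, so μ_min = f/N = k tanθ/(1+k).
μ_min = 0.4 × tan23.2° / 1.4 ≈ 0.122.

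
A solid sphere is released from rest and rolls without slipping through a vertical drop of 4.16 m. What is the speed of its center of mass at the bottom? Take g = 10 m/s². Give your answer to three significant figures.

v ≈ 7.71 m/s

With I = (2/5)MR², the ratio k = I/(MR²) is 0.4.
Since it rolls without slipping, ω = v/R and KE = ½Mv² + ½Iω² = ½(1+k)Mv² = (7/10)Mv².
Energy conservation: Mgh = (7/10)Mv², so v = √(2gh/(1+k)) = √(2 × 10 × 4.16 / 1.4) ≈ 7.71 m/s.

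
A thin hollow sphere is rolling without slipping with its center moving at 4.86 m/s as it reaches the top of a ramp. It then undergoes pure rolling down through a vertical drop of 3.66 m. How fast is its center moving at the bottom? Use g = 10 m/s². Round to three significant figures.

v ≈ 8.22 m/s

With I = (2/3)MR², the ratio k = I/(MR²) is 2/3.
Rolling without slipping gives ω = v/R, so the total kinetic energy is ½Mv² + ½Iω² = ½(1+k)Mv² = (5/6)Mv².
Conserving energy between top and bottom: (5/6)Mv² = (5/6)Mv₀² + Mgh, hence v² = v₀² + 2gh/(1+k).
v = √(4.86² + 2×10×3.66/1.667) = √67.54 ≈ 8.22 m/s.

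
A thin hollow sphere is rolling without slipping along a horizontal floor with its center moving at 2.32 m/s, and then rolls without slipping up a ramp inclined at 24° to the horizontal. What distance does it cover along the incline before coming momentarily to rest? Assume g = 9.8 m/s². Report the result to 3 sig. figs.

d ≈ 1.13 m

For this body I = (2/3)MR², i.e. k = I/(MR²) = 2/3.
Pure rolling means v = ωR; then KE = ½Mv² + ½I(v/R)² = ½(1+k)Mv² = (5/6)Mv².
Setting this equal to Mgh gives the vertical rise h = (1+k)v₀²/(2g) = 1.667×2.32²/(2×9.8) = 0.4577 m.
Along the incline, d = h/sinθ = 0.4577/sin24° ≈ 1.13 m.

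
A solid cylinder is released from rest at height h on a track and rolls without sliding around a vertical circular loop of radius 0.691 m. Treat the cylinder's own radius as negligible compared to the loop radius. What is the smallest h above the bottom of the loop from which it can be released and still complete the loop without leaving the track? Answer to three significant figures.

h_min ≈ 1.90 m

The moment of inertia is (1/2)MR², giving k ≡ I/(MR²) = 0.5.
At the top of the loop, the minimum-contact condition is Mg = Mv_top²/r, so v_top² = gr.
With ω = v/R, the kinetic energy at speed v is ½(1+k)Mv² = (3/4)Mv².
Energy conservation from release (height h) to the top (height 2r): Mgh = Mg(2r) + (3/4)M·gr.
Thus h_min = 2r + (1+k)r/2 = r(2 + 1.5/2) = 0.691 × 2.75 ≈ 1.90 m.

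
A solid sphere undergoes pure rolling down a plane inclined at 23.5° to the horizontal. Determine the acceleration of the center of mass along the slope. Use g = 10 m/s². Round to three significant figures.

a ≈ 2.85 m/s²

For this body I = (2/5)MR², i.e. k = I/(MR²) = 0.4.
Newton's second law down the slope: Mg sinθ − f = Ma. The torque equation fR = Iα (with α = a/R) gives f = kMa.
Eliminating f: Mg sinθ = (1+k)Ma, so a = g sinθ/(1+k) = 10 × sin23.5° / 1.4 ≈ 2.85 m/s².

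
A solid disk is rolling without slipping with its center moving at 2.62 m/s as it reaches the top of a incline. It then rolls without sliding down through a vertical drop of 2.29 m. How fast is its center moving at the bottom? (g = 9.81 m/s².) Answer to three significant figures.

With I = (1/2)MR², the ratio k = I/(MR²) is 0.5.
Pure rolling means v = ωR; then KE = ½Mv² + ½I(v/R)² = ½(1+k)Mv² = (3/4)Mv².
Conserving energy between top and bottom: (3/4)Mv² = (3/4)Mv₀² + Mgh, hence v² = v₀² + 2gh/(1+k).
v = √(2.62² + 2×9.81×2.29/1.5) = √36.82 ≈ 6.07 m/s.

v ≈ 6.07 m/s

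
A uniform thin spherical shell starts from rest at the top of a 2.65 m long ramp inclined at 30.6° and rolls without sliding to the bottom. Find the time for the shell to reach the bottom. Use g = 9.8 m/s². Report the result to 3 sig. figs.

With I = (2/3)MR², the ratio k = I/(MR²) is 2/3.
Newton's second law down the slope: Mg sinθ − f = Ma. The torque equation fR = Iα (with α = a/R) gives f = kMa.
Hence a = g sinθ/(1+k) = 9.8×sin30.6°/1.667 = 2.993 m/s².
With constant a from rest, t = √(2L/a) = √(2·2.65/2.993) ≈ 1.33 s.

t ≈ 1.33 s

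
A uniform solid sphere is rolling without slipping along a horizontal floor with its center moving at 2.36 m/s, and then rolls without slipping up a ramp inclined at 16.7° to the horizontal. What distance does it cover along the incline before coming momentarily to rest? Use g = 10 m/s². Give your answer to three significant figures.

d ≈ 1.36 m

For this body I = (2/5)MR², i.e. k = I/(MR²) = 0.4.
The rolling condition ω = v/R makes the rotational term ½I(v/R)² = ½kMv², so KE_total = ½(1+k)Mv² = (7/10)Mv².
Setting this equal to Mgh gives the vertical rise h = (1+k)v₀²/(2g) = 1.4×2.36²/(2×10) = 0.3899 m.
Along the incline, d = h/sinθ = 0.3899/sin16.7° ≈ 1.36 m.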